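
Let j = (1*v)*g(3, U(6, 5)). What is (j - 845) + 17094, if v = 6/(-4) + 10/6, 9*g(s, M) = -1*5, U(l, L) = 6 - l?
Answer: 877441/54 ≈ 16249.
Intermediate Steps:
g(s, M) = -5/9 (g(s, M) = (-1*5)/9 = (⅑)*(-5) = -5/9)
v = ⅙ (v = 6*(-¼) + 10*(⅙) = -3/2 + 5/3 = ⅙ ≈ 0.16667)
j = -5/54 (j = (1*(⅙))*(-5/9) = (⅙)*(-5/9) = -5/54 ≈ -0.092593)
(j - 845) + 17094 = (-5/54 - 845) + 17094 = -45635/54 + 17094 = 877441/54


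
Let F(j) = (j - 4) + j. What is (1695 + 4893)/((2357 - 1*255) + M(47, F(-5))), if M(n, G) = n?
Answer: 6588/2149 ≈ 3.0656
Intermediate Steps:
F(j) = -4 + 2*j (F(j) = (-4 + j) + j = -4 + 2*j)
(1695 + 4893)/((2357 - 1*255) + M(47, F(-5))) = (1695 + 4893)/((2357 - 1*255) + 47) = 6588/((2357 - 255) + 47) = 6588/(2102 + 47) = 6588/2149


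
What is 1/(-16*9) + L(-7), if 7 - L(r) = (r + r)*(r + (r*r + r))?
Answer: 71567/144 ≈ 496.99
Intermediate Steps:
L(r) = 7 - 2*r*(r**2 + 2*r) (L(r) = 7 - (r + r)*(r + (r*r + r)) = 7 - 2*r*(r + (r**2 + r)) = 7 - 2*r*(r + (r + r**2)) = 7 - 2*r*(r**2 + 2*r))
1/(-16*9) + L(-7) = 1/(-16*9) + (7 - 4*(-7)**2 - 2*(-7)**3) = 1/(-144) + (7 - 4*49 - 2*(-343)) = -1/144 + (7 - 196 + 686) = -1/144 + 497 = 71567/144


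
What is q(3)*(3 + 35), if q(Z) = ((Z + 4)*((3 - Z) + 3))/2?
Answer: 399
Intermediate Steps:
q(Z) = (4 + Z)*(6 - Z)/2 (q(Z) = ((4 + Z)*(6 - Z))*(1/2) = (4 + Z)*(6 - Z)/2)
q(3)*(3 + 35) = (12 + 3 - 1/2*3**2)*(3 + 35) = (12 + 3 - 1/2*9)*38 = (12 + 3 - 9/2)*38 = (21/2)*38 = 399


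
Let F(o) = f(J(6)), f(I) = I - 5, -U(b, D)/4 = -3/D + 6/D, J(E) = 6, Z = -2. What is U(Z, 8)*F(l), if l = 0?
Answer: -3/2 ≈ -1.5000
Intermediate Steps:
U(b, D) = -12/D (U(b, D) = -4*(-3/D + 6/D) = -12/D)
f(I) = -5 + I
F(o) = 1 (F(o) = -5 + 6 = 1)
U(Z, 8)*F(l) = -12/8*1 = -12*⅛*1 = -3/2*1 = -3/2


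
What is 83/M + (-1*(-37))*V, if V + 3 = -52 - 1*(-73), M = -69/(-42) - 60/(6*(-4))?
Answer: 19895/29 ≈ 686.03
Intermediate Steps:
M = 29/7 (M = -69*(-1/42) - 60/(-24) = 23/14 - 60*(-1/24) = 23/14 + 5/2 = 29/7 ≈ 4.1429)
V = 18 (V = -3 + (-52 - 1*(-73)) = -3 + (-52 + 73) = -3 + 21 = 18)
83/M + (-1*(-37))*V = 83/(29/7) - 1*(-37)*18 = 83*(7/29) + 37*18 = 581/29 + 666 = 19895/29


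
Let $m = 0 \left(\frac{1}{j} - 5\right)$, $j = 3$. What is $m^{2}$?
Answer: $0$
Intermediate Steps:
$m = 0$ ($m = 0 \left(\frac{1}{3} - 5\right) = 0 \left(- \frac{14}{3}\right) = 0$)
$m^{2} = 0^{2} = 0$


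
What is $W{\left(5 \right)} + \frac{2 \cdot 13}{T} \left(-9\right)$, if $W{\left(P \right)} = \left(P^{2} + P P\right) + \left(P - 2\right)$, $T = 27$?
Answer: $\frac{133}{3} \approx 44.333$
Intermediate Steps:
$W{\left(P \right)} = -2 + P + 2 P^{2}$ ($W{\left(P \right)} = \left(P^{2} + P^{2}\right) + \left(P - 2\right) = 2 P^{2} + \left(-2 + P\right) = -2 + P + 2 P^{2}$)
$W{\left(5 \right)} + \frac{2 \cdot 13}{T} \left(-9\right) = \left(-2 + 5 + 2 \cdot 5^{2}\right) + \frac{2 \cdot 13}{27} \left(-9\right) = \left(-2 + 5 + 2 \cdot 25\right) + 26 \cdot \frac{1}{27} \left(-9\right) = \left(-2 + 5 + 50\right) + \frac{26}{27} \left(-9\right) = 53 - \frac{26}{3} = \frac{133}{3}$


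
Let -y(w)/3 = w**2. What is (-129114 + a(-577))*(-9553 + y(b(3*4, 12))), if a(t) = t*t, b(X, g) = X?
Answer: -2035092775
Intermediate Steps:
a(t) = t**2
y(w) = -3*w**2
(-129114 + a(-577))*(-9553 + y(b(3*4, 12))) = (-129114 + (-577)**2)*(-9553 - 3*(3*4)**2) = (-129114 + 332929)*(-9553 - 3*12**2) = 203815*(-9553 - 3*144) = 203815*(-9553 - 432) = 203815*(-9985) = -2035092775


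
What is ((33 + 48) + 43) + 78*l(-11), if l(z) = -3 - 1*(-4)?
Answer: 202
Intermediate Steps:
l(z) = 1 (l(z) = -3 + 4 = 1)
((33 + 48) + 43) + 78*l(-11) = ((33 + 48) + 43) + 78*1 = (81 + 43) + 78 = 124 + 78 = 202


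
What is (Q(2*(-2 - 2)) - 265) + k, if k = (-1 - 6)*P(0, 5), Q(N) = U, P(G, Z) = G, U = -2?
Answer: -267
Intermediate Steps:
Q(N) = -2
k = 0 (k = (-1 - 6)*0 = -7*0 = 0)
(Q(2*(-2 - 2)) - 265) + k = (-2 - 265) + 0 = -267 + 0 = -267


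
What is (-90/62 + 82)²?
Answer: 6235009/961 ≈ 6488.0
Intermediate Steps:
(-90/62 + 82)² = (-90*1/62 + 82)² = (-45/31 + 82)² = (2497/31)² = 6235009/961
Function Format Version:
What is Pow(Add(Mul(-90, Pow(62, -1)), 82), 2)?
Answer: Rational(6235009, 961) ≈ 6488.0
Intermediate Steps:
Pow(Add(Mul(-90, Pow(62, -1)), 82), 2) = Pow(Add(Mul(-90, Rational(1, 62)), 82), 2) = Pow(Add(Rational(-45, 31), 82), 2) = Pow(Rational(2497, 31), 2) = Rational(6235009, 961)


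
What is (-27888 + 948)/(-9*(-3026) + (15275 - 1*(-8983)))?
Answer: -2245/4291 ≈ -0.52319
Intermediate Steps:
(-27888 + 948)/(-9*(-3026) + (15275 - 1*(-8983))) = -26940/(27234 + (15275 + 8983)) = -26940/(27234 + 24258) = -26940/51492 = -26940*1/51492 = -2245/4291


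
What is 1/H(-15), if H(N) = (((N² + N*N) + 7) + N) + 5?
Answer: 1/447 ≈ 0.0022371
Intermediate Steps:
H(N) = 12 + N + 2*N² (H(N) = (((N² + N²) + 7) + N) + 5 = ((2*N² + 7) + N) + 5 = ((7 + 2*N²) + N) + 5 = (7 + N + 2*N²) + 5 = 12 + N + 2*N²)
1/H(-15) = 1/(12 - 15 + 2*(-15)²) = 1/(12 - 15 + 2*225) = 1/(12 - 15 + 450) = 1/447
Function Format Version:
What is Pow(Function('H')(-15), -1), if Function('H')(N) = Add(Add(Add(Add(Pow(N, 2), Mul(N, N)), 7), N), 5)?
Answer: Rational(1, 447) ≈ 0.0022371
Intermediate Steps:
Function('H')(N) = Add(12, N, Mul(2, Pow(N, 2))) (Function('H')(N) = Add(Add(Add(Add(Pow(N, 2), Pow(N, 2)), 7), N), 5) = Add(Add(Add(Mul(2, Pow(N, 2)), 7), N), 5) = Add(Add(Add(7, Mul(2, Pow(N, 2))), N), 5) = Add(Add(7, N, Mul(2, Pow(N, 2))), 5) = Add(12, N, Mul(2, Pow(N, 2))))
Pow(Function('H')(-15), -1) = Pow(Add(12, -15, Mul(2, Pow(-15, 2))), -1) = Pow(Add(12, -15, Mul(2, 225)), -1) = Pow(Add(12, -15, 450), -1) = Pow(447, -1) = Rational(1, 447)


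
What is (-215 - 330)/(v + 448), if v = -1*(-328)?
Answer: -545/776 ≈ -0.70232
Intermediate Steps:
v = 328
(-215 - 330)/(v + 448) = (-215 - 330)/(328 + 448) = -545/776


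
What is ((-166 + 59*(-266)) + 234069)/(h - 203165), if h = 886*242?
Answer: 218209/11247 ≈ 19.402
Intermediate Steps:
h = 214412
((-166 + 59*(-266)) + 234069)/(h - 203165) = ((-166 + 59*(-266)) + 234069)/(214412 - 203165) = ((-166 - 15694) + 234069)/11247 = (-15860 + 234069)*(1/11247) = 218209*(1/11247) = 218209/11247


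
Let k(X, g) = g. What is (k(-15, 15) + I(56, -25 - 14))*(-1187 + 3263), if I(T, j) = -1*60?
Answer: -93420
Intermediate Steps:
I(T, j) = -60
(k(-15, 15) + I(56, -25 - 14))*(-1187 + 3263) = (15 - 60)*(-1187 + 3263) = -45*2076 = -93420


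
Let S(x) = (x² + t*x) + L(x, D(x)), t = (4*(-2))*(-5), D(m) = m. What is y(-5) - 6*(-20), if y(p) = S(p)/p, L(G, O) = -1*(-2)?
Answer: 773/5 ≈ 154.60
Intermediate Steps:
L(G, O) = 2
t = 40 (t = -8*(-5) = 40)
S(x) = 2 + x² + 40*x (S(x) = (x² + 40*x) + 2 = 2 + x² + 40*x)
y(p) = (2 + p² + 40*p)/p
y(-5) - 6*(-20) = (40 - 5 + 2/(-5)) - 6*(-20) = (40 - 5 + 2*(-⅕)) + 120 = (40 - 5 - ⅖) + 120 = 173/5 + 120 = 773/5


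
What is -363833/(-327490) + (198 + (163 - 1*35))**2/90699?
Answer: 67803616507/29703015510 ≈ 2.2827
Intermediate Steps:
-363833/(-327490) + (198 + (163 - 1*35))**2/90699 = -363833*(-1/327490) + (198 + (163 - 35))**2*(1/90699) = 363833/327490 + (198 + 128)**2*(1/90699) = 363833/327490 + 326**2*(1/90699) = 363833/327490 + 106276*(1/90699) = 363833/327490 + 106276/90699 = 67803616507/29703015510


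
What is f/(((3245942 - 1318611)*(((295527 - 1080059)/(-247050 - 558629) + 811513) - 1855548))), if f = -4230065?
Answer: 69552541615/33085440694103227 ≈ 2.1022e-6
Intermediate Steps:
f/(((3245942 - 1318611)*(((295527 - 1080059)/(-247050 - 558629) + 811513) - 1855548))) = -4230065*1/((3245942 - 1318611)*(((295527 - 1080059)/(-247050 - 558629) + 811513) - 1855548)) = -4230065*1/(1927331*((-784532/(-805679) + 811513) - 1855548)) = -4230065*1/(1927331*((-784532*(-1/805679) + 811513) - 1855548)) = -4230065*1/(1927331*((112076/115097 + 811513) - 1855548)) = -4230065*1/(1927331*(93402823837/115097 - 1855548)) = -4230065/(1927331*(-120165184319/115097)) = -4230065/(-231598084858722589/115097) = -4230065*(-115097/231598084858722589) = 69552541615/33085440694103227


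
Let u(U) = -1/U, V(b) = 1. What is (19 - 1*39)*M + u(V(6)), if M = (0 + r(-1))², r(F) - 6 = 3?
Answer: -1621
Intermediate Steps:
r(F) = 9 (r(F) = 6 + 3 = 9)
M = 81 (M = (0 + 9)² = 9² = 81)
(19 - 1*39)*M + u(V(6)) = (19 - 1*39)*81 - 1/1 = (19 - 39)*81 - 1*1 = -20*81 - 1 = -1620 - 1 = -1621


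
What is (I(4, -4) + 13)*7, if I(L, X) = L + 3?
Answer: 140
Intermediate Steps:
I(L, X) = 3 + L
(I(4, -4) + 13)*7 = ((3 + 4) + 13)*7 = (7 + 13)*7 = 20*7 = 140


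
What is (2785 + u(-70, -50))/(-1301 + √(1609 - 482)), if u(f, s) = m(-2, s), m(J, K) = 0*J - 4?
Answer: -3618081/1691474 - 19467*√23/1691474 ≈ -2.1942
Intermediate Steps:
m(J, K) = -4 (m(J, K) = 0 - 4 = -4)
u(f, s) = -4
(2785 + u(-70, -50))/(-1301 + √(1609 - 482)) = (2785 - 4)/(-1301 + √(1609 - 482)) = 2781/(-1301 + √1127) = 2781/(-1301 + 7*√23)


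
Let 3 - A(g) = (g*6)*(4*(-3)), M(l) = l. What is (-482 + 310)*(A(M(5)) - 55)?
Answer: -52976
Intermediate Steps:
A(g) = 3 + 72*g (A(g) = 3 - g*6*4*(-3) = 3 - 6*g*(-12) = 3 - (-72)*g = 3 + 72*g)
(-482 + 310)*(A(M(5)) - 55) = (-482 + 310)*((3 + 72*5) - 55) = -172*((3 + 360) - 55) = -172*(363 - 55) = -172*308 = -52976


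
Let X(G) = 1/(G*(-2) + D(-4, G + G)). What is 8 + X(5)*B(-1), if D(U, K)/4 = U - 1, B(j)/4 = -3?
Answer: 42/5 ≈ 8.4000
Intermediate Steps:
B(j) = -12 (B(j) = 4*(-3) = -12)
D(U, K) = -4 + 4*U (D(U, K) = 4*(U - 1) = 4*(-1 + U) = -4 + 4*U)
X(G) = 1/(-20 - 2*G) (X(G) = 1/(G*(-2) + (-4 + 4*(-4))) = 1/(-2*G + (-4 - 16)) = 1/(-2*G - 20) = 1/(-20 - 2*G))
8 + X(5)*B(-1) = 8 - 1/(20 + 2*5)*(-12) = 8 - 1/(20 + 10)*(-12) = 8 - 1/30*(-12) = 8 + ⅖ = 42/5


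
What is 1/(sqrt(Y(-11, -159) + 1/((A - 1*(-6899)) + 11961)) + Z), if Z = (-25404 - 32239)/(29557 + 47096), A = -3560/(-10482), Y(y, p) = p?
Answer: -436756523902868160/92674626235889793631 - 47005459272*I*sqrt(24274167426683715)/92674626235889793631 ≈ -0.0047128 - 0.079024*I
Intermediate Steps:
A = 1780/5241 (A = -3560*(-1/10482) = 1780/5241 ≈ 0.33963)
Z = -57643/76653 ≈ -0.75200
1/(sqrt(Y(-11, -159) + 1/((A - 1*(-6899)) + 11961)) + Z) = 1/(sqrt(-159 + 1/((1780/5241 - 1*(-6899)) + 11961)) - 57643/76653) = 1/(sqrt(-159 + 1/((1780/5241 + 6899) + 11961)) - 57643/76653) = 1/(sqrt(-159 + 1/(36159439/5241 + 11961)) - 57643/76653) = 1/(sqrt(-159 + 1/(98847040/5241)) - 57643/76653) = 1/(sqrt(-159 + 5241/98847040) - 57643/76653) = 1/(sqrt(-15716674119/98847040) - 57643/76653) = 1/(I*sqrt(24274167426683715)/12355880 - 57643/76653) = 1/(-57643/76653 + I*sqrt(24274167426683715)/12355880)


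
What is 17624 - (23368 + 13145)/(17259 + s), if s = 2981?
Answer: 356673247/20240 ≈ 17622.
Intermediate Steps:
17624 - (23368 + 13145)/(17259 + s) = 17624 - (23368 + 13145)/(17259 + 2981) = 17624 - 36513/20240 = 356673247/20240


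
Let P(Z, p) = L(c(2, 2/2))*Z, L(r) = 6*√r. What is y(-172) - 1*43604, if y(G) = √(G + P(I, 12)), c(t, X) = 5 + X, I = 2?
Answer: -43604 + 2*I*√(43 - 3*√6) ≈ -43604.0 + 11.942*I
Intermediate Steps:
P(Z, p) = 6*Z*√6 (P(Z, p) = (6*√(5 + 2/2))*Z = (6*√(5 + 2*(½)))*Z = (6*√(5 + 1))*Z = (6*√6)*Z = 6*Z*√6)
y(G) = √(G + 12*√6) (y(G) = √(G + 6*2*√6) = √(G + 12*√6))
y(-172) - 1*43604 = √(-172 + 12*√6) - 1*43604 = √(-172 + 12*√6) - 43604 = -43604 + √(-172 + 12*√6)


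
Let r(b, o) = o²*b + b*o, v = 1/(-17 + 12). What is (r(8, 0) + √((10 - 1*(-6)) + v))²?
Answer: 79/5 ≈ 15.800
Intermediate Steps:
v = -⅕ (v = 1/(-5) = -⅕ ≈ -0.20000)
r(b, o) = b*o + b*o² (r(b, o) = b*o² + b*o = b*o + b*o²)
(r(8, 0) + √((10 - 1*(-6)) + v))² = (8*0*(1 + 0) + √((10 - 1*(-6)) - ⅕))² = (8*0*1 + √((10 + 6) - ⅕))² = (0 + √(16 - ⅕))² = (0 + √(79/5))² = (0 + √395/5)² = (√395/5)² = 79/5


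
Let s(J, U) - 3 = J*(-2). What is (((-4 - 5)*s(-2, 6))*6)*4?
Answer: -1512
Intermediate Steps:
s(J, U) = 3 - 2*J (s(J, U) = 3 + J*(-2) = 3 - 2*J)
(((-4 - 5)*s(-2, 6))*6)*4 = (((-4 - 5)*(3 - 2*(-2)))*6)*4 = (-9*(3 + 4)*6)*4 = (-9*7*6)*4 = -63*6*4 = -378*4 = -1512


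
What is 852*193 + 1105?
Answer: 165541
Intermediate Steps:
852*193 + 1105 = 164436 + 1105 = 165541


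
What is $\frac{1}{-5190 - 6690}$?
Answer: $- \frac{1}{11880} \approx -8.4175 \cdot 10^{-5}$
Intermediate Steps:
$\frac{1}{-5190 - 6690} = \frac{1}{-11880} = - \frac{1}{11880}$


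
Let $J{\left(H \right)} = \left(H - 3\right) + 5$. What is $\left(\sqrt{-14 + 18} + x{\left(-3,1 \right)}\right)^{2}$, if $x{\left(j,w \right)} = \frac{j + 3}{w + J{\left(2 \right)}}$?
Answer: $4$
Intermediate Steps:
$J{\left(H \right)} = 2 + H$ ($J{\left(H \right)} = \left(-3 + H\right) + 5 = 2 + H$)
$x{\left(j,w \right)} = \frac{3 + j}{4 + w}$ ($x{\left(j,w \right)} = \frac{j + 3}{w + \left(2 + 2\right)} = \frac{3 + j}{w + 4} = \frac{3 + j}{4 + w}$)
$\left(\sqrt{-14 + 18} + x{\left(-3,1 \right)}\right)^{2} = \left(\sqrt{-14 + 18} + \frac{3 - 3}{4 + 1}\right)^{2} = \left(\sqrt{4} + \frac{1}{5} \cdot 0\right)^{2} = \left(2 + \frac{1}{5} \cdot 0\right)^{2} = \left(2 + 0\right)^{2} = 2^{2} = 4$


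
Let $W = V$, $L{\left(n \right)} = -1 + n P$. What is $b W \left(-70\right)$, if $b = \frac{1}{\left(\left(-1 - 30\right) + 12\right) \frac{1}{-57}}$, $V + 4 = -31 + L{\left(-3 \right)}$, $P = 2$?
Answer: $8820$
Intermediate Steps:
$L{\left(n \right)} = -1 + 2 n$ ($L{\left(n \right)} = -1 + n 2 = -1 + 2 n$)
$V = -42$ ($V = -4 + \left(-31 + \left(-1 + 2 \left(-3\right)\right)\right) = -4 - 38 = -42$)
$W = -42$
$b = 3$ ($b = \frac{1}{\left(-31 + 12\right) \left(- \frac{1}{57}\right)} = \frac{1}{\left(-19\right) \left(- \frac{1}{57}\right)} = \frac{1}{\frac{1}{3}} = 3$)
$b W \left(-70\right) = 3 \left(-42\right) \left(-70\right) = \left(-126\right) \left(-70\right) = 8820$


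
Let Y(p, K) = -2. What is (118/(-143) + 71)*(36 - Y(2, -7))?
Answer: 381330/143 ≈ 2666.6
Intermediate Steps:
(118/(-143) + 71)*(36 - Y(2, -7)) = (118/(-143) + 71)*(36 - 1*(-2)) = (118*(-1/143) + 71)*(36 + 2) = (-118/143 + 71)*38 = (10035/143)*38 = 381330/143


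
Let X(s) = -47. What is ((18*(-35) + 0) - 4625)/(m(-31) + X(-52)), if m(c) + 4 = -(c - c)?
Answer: 5255/51 ≈ 103.04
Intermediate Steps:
m(c) = -4 (m(c) = -4 - (c - c) = -4 - 1*0 = -4 + 0 = -4)
((18*(-35) + 0) - 4625)/(m(-31) + X(-52)) = ((18*(-35) + 0) - 4625)/(-4 - 47) = ((-630 + 0) - 4625)/(-51) = (-630 - 4625)*(-1/51) = -5255*(-1/51) = 5255/51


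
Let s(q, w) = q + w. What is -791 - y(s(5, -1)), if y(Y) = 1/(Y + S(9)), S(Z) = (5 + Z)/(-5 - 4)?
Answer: -17411/22 ≈ -791.41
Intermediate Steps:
S(Z) = -5/9 - Z/9 (S(Z) = (5 + Z)/(-9) = (5 + Z)*(-1/9) = -5/9 - Z/9)
y(Y) = 1/(-14/9 + Y) (y(Y) = 1/(Y + (-5/9 - 1/9*9)) = 1/(Y + (-5/9 - 1)) = 1/(Y - 14/9) = 1/(-14/9 + Y))
-791 - y(s(5, -1)) = -791 - 9/(-14 + 9*(5 - 1)) = -791 - 9/(-14 + 9*4) = -791 - 9/(-14 + 36) = -791 - 9/22 = -17411/22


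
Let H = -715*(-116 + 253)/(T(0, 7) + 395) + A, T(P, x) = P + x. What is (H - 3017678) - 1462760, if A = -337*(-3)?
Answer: -1800827609/402 ≈ -4.4797e+6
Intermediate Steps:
A = 1011
H = 308467/402 (H = -715*(-116 + 253)/((0 + 7) + 395) + 1011 = -97955/(7 + 395) + 1011 = -97955/402 + 1011 = 308467/402 ≈ 767.33)
(H - 3017678) - 1462760 = (308467/402 - 3017678) - 1462760 = -1212798089/402 - 1462760 = -1800827609/402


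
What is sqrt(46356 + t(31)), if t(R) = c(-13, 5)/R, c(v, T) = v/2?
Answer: sqrt(178191658)/62 ≈ 215.30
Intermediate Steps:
c(v, T) = v/2 (c(v, T) = v*(1/2) = v/2)
t(R) = -13/(2*R) (t(R) = ((1/2)*(-13))/R = -13/(2*R))
sqrt(46356 + t(31)) = sqrt(46356 - 13/2/31) = sqrt(46356 - 13/2*1/31) = sqrt(46356 - 13/62) = sqrt(2874059/62) = sqrt(178191658)/62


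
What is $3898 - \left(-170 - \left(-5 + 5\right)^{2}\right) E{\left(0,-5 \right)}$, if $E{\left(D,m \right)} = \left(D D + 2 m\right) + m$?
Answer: $1348$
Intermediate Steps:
$E{\left(D,m \right)} = D^{2} + 3 m$ ($E{\left(D,m \right)} = \left(D^{2} + 2 m\right) + m = D^{2} + 3 m$)
$3898 - \left(-170 - \left(-5 + 5\right)^{2}\right) E{\left(0,-5 \right)} = 3898 - \left(-170 - \left(-5 + 5\right)^{2}\right) \left(0^{2} + 3 \left(-5\right)\right) = 3898 - \left(-170 - 0^{2}\right) \left(0 - 15\right) = 3898 - \left(-170 - 0\right) \left(-15\right) = 3898 - \left(-170 + 0\right) \left(-15\right) = 3898 - \left(-170\right) \left(-15\right) = 3898 - 2550 = 1348$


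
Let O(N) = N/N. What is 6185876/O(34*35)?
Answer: 6185876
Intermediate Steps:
O(N) = 1
6185876/O(34*35) = 6185876/1 = 6185876*1 = 6185876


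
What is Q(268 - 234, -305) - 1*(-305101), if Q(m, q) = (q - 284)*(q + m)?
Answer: 464720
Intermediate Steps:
Q(m, q) = (-284 + q)*(m + q)
Q(268 - 234, -305) - 1*(-305101) = ((-305)² - 284*(268 - 234) - 284*(-305) + (268 - 234)*(-305)) - 1*(-305101) = (93025 - 284*34 + 86620 + 34*(-305)) + 305101 = (93025 - 9656 + 86620 - 10370) + 305101 = 159619 + 305101 = 464720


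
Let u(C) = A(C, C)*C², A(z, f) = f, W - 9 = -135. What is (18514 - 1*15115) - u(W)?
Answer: 2003775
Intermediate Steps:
W = -126 (W = 9 - 135 = -126)
u(C) = C³ (u(C) = C*C² = C³)
(18514 - 1*15115) - u(W) = (18514 - 1*15115) - 1*(-126)³ = (18514 - 15115) - 1*(-2000376) = 3399 + 2000376 = 2003775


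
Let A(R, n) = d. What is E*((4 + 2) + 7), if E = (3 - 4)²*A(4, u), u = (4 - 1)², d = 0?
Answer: 0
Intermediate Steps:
u = 9 (u = 3² = 9)
A(R, n) = 0
E = 0 (E = (3 - 4)²*0 = (-1)²*0 = 1*0 = 0)
E*((4 + 2) + 7) = 0*((4 + 2) + 7) = 0*(6 + 7) = 0*13 = 0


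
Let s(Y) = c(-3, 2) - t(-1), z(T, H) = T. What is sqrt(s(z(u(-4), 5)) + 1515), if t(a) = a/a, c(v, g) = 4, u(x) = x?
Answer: sqrt(1518) ≈ 38.962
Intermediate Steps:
t(a) = 1
s(Y) = 3 (s(Y) = 4 - 1*1 = 4 - 1 = 3)
sqrt(s(z(u(-4), 5)) + 1515) = sqrt(3 + 1515) = sqrt(1518)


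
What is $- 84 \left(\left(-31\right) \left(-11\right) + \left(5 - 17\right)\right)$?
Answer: $-27636$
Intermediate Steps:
$- 84 \left(\left(-31\right) \left(-11\right) + \left(5 - 17\right)\right) = - 84 \left(341 + \left(5 - 17\right)\right) = - 84 \left(341 - 12\right) = \left(-84\right) 329 = -27636$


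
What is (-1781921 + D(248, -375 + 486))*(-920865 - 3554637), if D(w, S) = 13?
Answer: 7974932817816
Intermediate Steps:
(-1781921 + D(248, -375 + 486))*(-920865 - 3554637) = (-1781921 + 13)*(-920865 - 3554637) = -1781908*(-4475502) = 7974932817816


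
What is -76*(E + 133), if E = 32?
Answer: -12540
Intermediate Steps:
-76*(E + 133) = -76*(32 + 133) = -76*165 = -12540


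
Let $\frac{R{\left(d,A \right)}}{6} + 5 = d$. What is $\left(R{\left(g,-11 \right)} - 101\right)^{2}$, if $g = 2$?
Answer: $14161$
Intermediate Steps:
$R{\left(d,A \right)} = -30 + 6 d$
$\left(R{\left(g,-11 \right)} - 101\right)^{2} = \left(\left(-30 + 6 \cdot 2\right) - 101\right)^{2} = \left(\left(-30 + 12\right) - 101\right)^{2} = \left(-18 - 101\right)^{2} = \left(-119\right)^{2} = 14161$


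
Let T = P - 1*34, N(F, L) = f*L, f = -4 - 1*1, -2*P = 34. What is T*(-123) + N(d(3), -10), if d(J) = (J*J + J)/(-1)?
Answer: 6323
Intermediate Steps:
P = -17 (P = -½*34 = -17)
f = -5 (f = -4 - 1 = -5)
d(J) = -J - J² (d(J) = (J² + J)*(-1) = (J + J²)*(-1) = -J - J²)
N(F, L) = -5*L
T = -51 (T = -17 - 1*34 = -17 - 34 = -51)
T*(-123) + N(d(3), -10) = -51*(-123) - 5*(-10) = 6273 + 50 = 6323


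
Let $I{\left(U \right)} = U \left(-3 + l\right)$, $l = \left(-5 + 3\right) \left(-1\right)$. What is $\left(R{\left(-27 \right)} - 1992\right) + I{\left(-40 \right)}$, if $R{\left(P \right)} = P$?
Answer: $-1979$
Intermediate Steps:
$l = 2$ ($l = \left(-2\right) \left(-1\right) = 2$)
$I{\left(U \right)} = - U$ ($I{\left(U \right)} = U \left(-3 + 2\right) = U \left(-1\right) = - U$)
$\left(R{\left(-27 \right)} - 1992\right) + I{\left(-40 \right)} = \left(-27 - 1992\right) - -40 = \left(-27 - 1992\right) + 40 = -2019 + 40 = -1979$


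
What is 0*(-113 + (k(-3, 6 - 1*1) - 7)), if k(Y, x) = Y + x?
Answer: 0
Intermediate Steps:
0*(-113 + (k(-3, 6 - 1*1) - 7)) = 0*(-113 + ((-3 + (6 - 1*1)) - 7)) = 0*(-113 + ((-3 + (6 - 1)) - 7)) = 0*(-113 + ((-3 + 5) - 7)) = 0*(-113 + (2 - 7)) = 0*(-113 - 5) = 0*(-118) = 0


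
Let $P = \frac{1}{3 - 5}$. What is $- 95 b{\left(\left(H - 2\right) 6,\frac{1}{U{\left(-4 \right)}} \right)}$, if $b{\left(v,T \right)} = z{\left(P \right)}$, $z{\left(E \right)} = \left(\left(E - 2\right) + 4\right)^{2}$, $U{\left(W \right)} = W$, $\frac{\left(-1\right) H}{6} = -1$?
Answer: $- \frac{855}{4} \approx -213.75$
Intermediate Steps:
$H = 6$ ($H = \left(-6\right) \left(-1\right) = 6$)
$P = - \frac{1}{2}$ ($P = \frac{1}{-2} = - \frac{1}{2} \approx -0.5$)
$z{\left(E \right)} = \left(2 + E\right)^{2}$ ($z{\left(E \right)} = \left(\left(-2 + E\right) + 4\right)^{2} = \left(2 + E\right)^{2}$)
$b{\left(v,T \right)} = \frac{9}{4}$ ($b{\left(v,T \right)} = \left(2 - \frac{1}{2}\right)^{2} = \left(\frac{3}{2}\right)^{2} = \frac{9}{4}$)
$- 95 b{\left(\left(H - 2\right) 6,\frac{1}{U{\left(-4 \right)}} \right)} = \left(-95\right) \frac{9}{4} = - \frac{855}{4}$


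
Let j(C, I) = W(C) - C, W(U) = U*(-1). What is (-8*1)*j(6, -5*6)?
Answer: 96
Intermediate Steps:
W(U) = -U
j(C, I) = -2*C (j(C, I) = -C - C = -2*C)
(-8*1)*j(6, -5*6) = (-8*1)*(-2*6) = -8*(-12) = 96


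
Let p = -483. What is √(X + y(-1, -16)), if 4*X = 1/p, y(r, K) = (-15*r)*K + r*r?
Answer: I*√223024767/966 ≈ 15.46*I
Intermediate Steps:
y(r, K) = r² - 15*K*r (y(r, K) = -15*K*r + r² = r² - 15*K*r)
X = -1/1932 (X = (¼)/(-483) = (¼)*(-1/483) = -1/1932 ≈ -0.00051760)
√(X + y(-1, -16)) = √(-1/1932 - (-1 - 15*(-16))) = √(-1/1932 - (-1 + 240)) = √(-1/1932 - 1*239) = √(-1/1932 - 239) = √(-461749/1932) = I*√223024767/966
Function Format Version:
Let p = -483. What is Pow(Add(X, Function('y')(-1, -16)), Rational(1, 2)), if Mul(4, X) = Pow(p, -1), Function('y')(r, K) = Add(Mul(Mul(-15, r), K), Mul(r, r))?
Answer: Mul(Rational(1, 966), I, Pow(223024767, Rational(1, 2))) ≈ Mul(15.460, I)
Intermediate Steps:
Function('y')(r, K) = Add(Pow(r, 2), Mul(-15, K, r)) (Function('y')(r, K) = Add(Mul(-15, K, r), Pow(r, 2)) = Add(Pow(r, 2), Mul(-15, K, r)))
X = Rational(-1, 1932) (X = Mul(Rational(1, 4), Pow(-483, -1)) = Mul(Rational(1, 4), Rational(-1, 483)) = Rational(-1, 1932) ≈ -0.00051760)
Pow(Add(X, Function('y')(-1, -16)), Rational(1, 2)) = Pow(Add(Rational(-1, 1932), Mul(-1, Add(-1, Mul(-15, -16)))), Rational(1, 2)) = Pow(Add(Rational(-1, 1932), Mul(-1, Add(-1, 240))), Rational(1, 2)) = Pow(Add(Rational(-1, 1932), Mul(-1, 239)), Rational(1, 2)) = Pow(Add(Rational(-1, 1932), -239), Rational(1, 2)) = Pow(Rational(-461749, 1932), Rational(1, 2)) = Mul(Rational(1, 966), I, Pow(223024767, Rational(1, 2)))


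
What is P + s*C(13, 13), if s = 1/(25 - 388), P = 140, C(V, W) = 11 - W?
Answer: 50822/363 ≈ 140.01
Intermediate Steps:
s = -1/363 (s = 1/(-363) = -1/363 ≈ -0.0027548)
P + s*C(13, 13) = 140 - (11 - 1*13)/363 = 140 - (11 - 13)/363 = 140 - 1/363*(-2) = 140 + 2/363 = 50822/363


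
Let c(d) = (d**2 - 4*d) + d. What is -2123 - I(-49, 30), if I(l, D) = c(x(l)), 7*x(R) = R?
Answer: -2193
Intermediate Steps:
x(R) = R/7
c(d) = d**2 - 3*d
I(l, D) = l*(-3 + l/7)/7 (I(l, D) = (l/7)*(-3 + l/7) = l*(-3 + l/7)/7)
-2123 - I(-49, 30) = -2123 - (-49)*(-21 - 49)/49 = -2123 - (-49)*(-70)/49 = -2123 - 1*70 = -2123 - 70 = -2193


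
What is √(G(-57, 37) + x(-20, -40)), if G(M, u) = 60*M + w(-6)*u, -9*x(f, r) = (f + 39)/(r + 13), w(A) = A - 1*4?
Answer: I*√2762853/27 ≈ 61.562*I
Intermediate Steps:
w(A) = -4 + A (w(A) = A - 4 = -4 + A)
x(f, r) = -(39 + f)/(9*(13 + r)) (x(f, r) = -(f + 39)/(9*(r + 13)) = -(39 + f)/(9*(13 + r)))
G(M, u) = -10*u + 60*M (G(M, u) = 60*M + (-4 - 6)*u = 60*M - 10*u = -10*u + 60*M)
√(G(-57, 37) + x(-20, -40)) = √((-10*37 + 60*(-57)) + (-39 - 1*(-20))/(9*(13 - 40))) = √((-370 - 3420) + (⅑)*(-39 + 20)/(-27)) = √(-3790 + (⅑)*(-1/27)*(-19)) = √(-3790 + 19/243) = √(-920951/243) = I*√2762853/27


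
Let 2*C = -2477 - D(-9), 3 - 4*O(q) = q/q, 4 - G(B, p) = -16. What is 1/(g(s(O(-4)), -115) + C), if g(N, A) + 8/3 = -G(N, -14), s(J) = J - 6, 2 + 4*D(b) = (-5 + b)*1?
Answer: -6/7555 ≈ -0.00079418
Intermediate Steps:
G(B, p) = 20 (G(B, p) = 4 - 1*(-16) = 4 + 16 = 20)
D(b) = -7/4 + b/4 (D(b) = -½ + ((-5 + b)*1)/4 = -½ + (-5 + b)/4 = -½ + (-5/4 + b/4) = -7/4 + b/4)
O(q) = ½ (O(q) = ¾ - q/(4*q) = ¾ - ¼*1 = ¾ - ¼ = ½)
s(J) = -6 + J
g(N, A) = -68/3 (g(N, A) = -8/3 - 1*20 = -8/3 - 20 = -68/3)
C = -2473/2 (C = (-2477 - (-7/4 + (¼)*(-9)))/2 = (-2477 - (-7/4 - 9/4))/2 = (-2477 - 1*(-4))/2 = (-2477 + 4)/2 = (½)*(-2473) = -2473/2 ≈ -1236.5)
1/(g(s(O(-4)), -115) + C) = 1/(-68/3 - 2473/2) = 1/(-7555/6) = -6/7555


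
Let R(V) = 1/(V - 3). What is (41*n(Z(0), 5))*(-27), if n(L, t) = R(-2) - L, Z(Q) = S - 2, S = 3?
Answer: 6642/5 ≈ 1328.4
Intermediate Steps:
R(V) = 1/(-3 + V)
Z(Q) = 1 (Z(Q) = 3 - 2 = 1)
n(L, t) = -1/5 - L (n(L, t) = 1/(-3 - 2) - L = 1/(-5) - L = -1/5 - L)
(41*n(Z(0), 5))*(-27) = (41*(-1/5 - 1*1))*(-27) = (41*(-1/5 - 1))*(-27) = (41*(-6/5))*(-27) = -246/5*(-27) = 6642/5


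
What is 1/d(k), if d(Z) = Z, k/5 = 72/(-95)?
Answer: -19/72 ≈ -0.26389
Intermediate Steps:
k = -72/19 (k = 5*(72/(-95)) = 5*(72*(-1/95)) = 5*(-72/95) = -72/19 ≈ -3.7895)
1/d(k) = 1/(-72/19) = -19/72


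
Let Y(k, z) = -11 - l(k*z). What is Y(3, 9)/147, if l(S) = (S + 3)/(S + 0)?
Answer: -109/1323 ≈ -0.082389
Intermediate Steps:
l(S) = (3 + S)/S
Y(k, z) = -11 - (3 + k*z)/(k*z)
Y(3, 9)/147 = (-12 - 3/(3*9))/147 = (-12 - 3*⅓*⅑)*(1/147) = (-12 - ⅑)*(1/147) = -109/9*1/147 = -109/1323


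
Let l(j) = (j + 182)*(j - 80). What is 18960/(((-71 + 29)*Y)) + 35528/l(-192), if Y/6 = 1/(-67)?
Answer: 36085661/7140 ≈ 5054.0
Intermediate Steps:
l(j) = (-80 + j)*(182 + j) (l(j) = (182 + j)*(-80 + j) = (-80 + j)*(182 + j))
Y = -6/67 (Y = 6/(-67) = 6*(-1/67) = -6/67 ≈ -0.089552)
18960/(((-71 + 29)*Y)) + 35528/l(-192) = 18960/(((-71 + 29)*(-6/67))) + 35528/(-14560 + (-192)**2 + 102*(-192)) = 18960/((-42*(-6/67))) + 35528/(-14560 + 36864 - 19584) = 18960/(252/67) + 35528/2720 = 18960*(67/252) + 35528*(1/2720) = 105860/21 + 4441/340 = 36085661/7140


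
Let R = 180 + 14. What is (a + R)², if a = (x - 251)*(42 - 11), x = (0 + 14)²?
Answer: 2283121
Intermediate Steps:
R = 194
x = 196 (x = 14² = 196)
a = -1705 (a = (196 - 251)*(42 - 11) = -55*31 = -1705)
(a + R)² = (-1705 + 194)² = (-1511)² = 2283121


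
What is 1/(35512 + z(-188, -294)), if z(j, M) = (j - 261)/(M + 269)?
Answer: 25/888249 ≈ 2.8145e-5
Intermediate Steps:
z(j, M) = (-261 + j)/(269 + M)
1/(35512 + z(-188, -294)) = 1/(35512 + (-261 - 188)/(269 - 294)) = 1/(35512 - 449/(-25)) = 1/(35512 - 1/25*(-449)) = 1/(35512 + 449/25) = 1/(888249/25) = 25/888249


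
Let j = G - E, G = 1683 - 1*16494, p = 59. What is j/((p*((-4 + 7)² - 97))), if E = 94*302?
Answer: 43199/5192 ≈ 8.3203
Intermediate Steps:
E = 28388
G = -14811 (G = 1683 - 16494 = -14811)
j = -43199 (j = -14811 - 1*28388 = -14811 - 28388 = -43199)
j/((p*((-4 + 7)² - 97))) = -43199*1/(59*((-4 + 7)² - 97)) = -43199*1/(59*(3² - 97)) = -43199*1/(59*(9 - 97)) = -43199/(59*(-88)) = -43199/(-5192) = -43199*(-1/5192) = 43199/5192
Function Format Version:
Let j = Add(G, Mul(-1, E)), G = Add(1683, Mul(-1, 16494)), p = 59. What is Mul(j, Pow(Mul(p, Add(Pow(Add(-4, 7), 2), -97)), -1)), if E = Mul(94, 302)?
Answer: Rational(43199, 5192) ≈ 8.3203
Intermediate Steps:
E = 28388
G = -14811 (G = Add(1683, -16494) = -14811)
j = -43199 (j = Add(-14811, Mul(-1, 28388)) = Add(-14811, -28388) = -43199)
Mul(j, Pow(Mul(p, Add(Pow(Add(-4, 7), 2), -97)), -1)) = Mul(-43199, Pow(Mul(59, Add(Pow(Add(-4, 7), 2), -97)), -1)) = Mul(-43199, Pow(Mul(59, Add(Pow(3, 2), -97)), -1)) = Mul(-43199, Pow(Mul(59, Add(9, -97)), -1)) = Mul(-43199, Pow(Mul(59, -88), -1)) = Mul(-43199, Pow(-5192, -1)) = Mul(-43199, Rational(-1, 5192)) = Rational(43199, 5192)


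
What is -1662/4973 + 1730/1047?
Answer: 6863176/5206731 ≈ 1.3181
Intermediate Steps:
-1662/4973 + 1730/1047 = 6863176/5206731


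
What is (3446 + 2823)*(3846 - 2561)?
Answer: 8055665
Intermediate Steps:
(3446 + 2823)*(3846 - 2561) = 6269*1285 = 8055665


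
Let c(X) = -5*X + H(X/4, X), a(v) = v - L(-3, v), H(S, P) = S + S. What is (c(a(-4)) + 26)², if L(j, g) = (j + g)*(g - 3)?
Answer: 279841/4 ≈ 69960.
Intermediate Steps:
H(S, P) = 2*S
L(j, g) = (-3 + g)*(g + j) (L(j, g) = (g + j)*(-3 + g) = (-3 + g)*(g + j))
a(v) = -9 - v² + 7*v (a(v) = v - (v² - 3*v - 3*(-3) + v*(-3)) = v - (v² - 3*v + 9 - 3*v) = v - (9 + v² - 6*v) = v + (-9 - v² + 6*v) = -9 - v² + 7*v)
c(X) = -9*X/2 (c(X) = -5*X + 2*(X/4) = -5*X + X/2 = -9*X/2)
(c(a(-4)) + 26)² = (-9*(-9 - 1*(-4)² + 7*(-4))/2 + 26)² = (-9*(-9 - 1*16 - 28)/2 + 26)² = (-9*(-9 - 16 - 28)/2 + 26)² = (-9/2*(-53) + 26)² = (477/2 + 26)² = (529/2)² = 279841/4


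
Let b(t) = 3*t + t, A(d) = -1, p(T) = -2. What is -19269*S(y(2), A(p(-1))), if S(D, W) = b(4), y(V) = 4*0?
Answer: -308304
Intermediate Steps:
y(V) = 0
b(t) = 4*t
S(D, W) = 16 (S(D, W) = 4*4 = 16)
-19269*S(y(2), A(p(-1))) = -19269*16 = -308304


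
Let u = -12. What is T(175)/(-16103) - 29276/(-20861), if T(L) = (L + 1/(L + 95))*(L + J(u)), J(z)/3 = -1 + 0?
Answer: -21127224766/45349832205 ≈ -0.46587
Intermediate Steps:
J(z) = -3 (J(z) = 3*(-1 + 0) = 3*(-1) = -3)
T(L) = (-3 + L)*(L + 1/(95 + L)) (T(L) = (L + 1/(L + 95))*(L - 3) = (L + 1/(95 + L))*(-3 + L) = (-3 + L)*(L + 1/(95 + L)))
T(175)/(-16103) - 29276/(-20861) = ((-3 + 175³ - 284*175 + 92*175²)/(95 + 175))/(-16103) - 29276/(-20861) = ((-3 + 5359375 - 49700 + 92*30625)/270)*(-1/16103) - 29276*(-1/20861) = ((-3 + 5359375 - 49700 + 2817500)/270)*(-1/16103) + 29276/20861 = ((1/270)*8127172)*(-1/16103) + 29276/20861 = (4063586/135)*(-1/16103) + 29276/20861 = -4063586/2173905 + 29276/20861 = -21127224766/45349832205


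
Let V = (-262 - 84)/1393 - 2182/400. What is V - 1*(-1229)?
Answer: 340810437/278600 ≈ 1223.3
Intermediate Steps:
V = -1588963/278600 (V = -346*1/1393 - 2182*1/400 = -346/1393 - 1091/200 = -1588963/278600 ≈ -5.7034)
V - 1*(-1229) = -1588963/278600 - 1*(-1229) = -1588963/278600 + 1229 = 340810437/278600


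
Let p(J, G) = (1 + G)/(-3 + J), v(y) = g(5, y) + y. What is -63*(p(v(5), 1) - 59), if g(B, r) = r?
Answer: 3699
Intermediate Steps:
v(y) = 2*y (v(y) = y + y = 2*y)
p(J, G) = (1 + G)/(-3 + J)
-63*(p(v(5), 1) - 59) = -63*((1 + 1)/(-3 + 2*5) - 59) = -63*(2/(-3 + 10) - 59) = -63*(2/7 - 59) = -63*(-411/7) = 3699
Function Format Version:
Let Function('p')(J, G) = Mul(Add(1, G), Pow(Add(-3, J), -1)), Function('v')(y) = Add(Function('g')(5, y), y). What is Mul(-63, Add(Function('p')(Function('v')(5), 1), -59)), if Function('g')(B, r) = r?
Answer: 3699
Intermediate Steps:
Function('v')(y) = Mul(2, y) (Function('v')(y) = Add(y, y) = Mul(2, y))
Function('p')(J, G) = Mul(Pow(Add(-3, J), -1), Add(1, G))
Mul(-63, Add(Function('p')(Function('v')(5), 1), -59)) = Mul(-63, Add(Mul(Pow(Add(-3, Mul(2, 5)), -1), Add(1, 1)), -59)) = Mul(-63, Add(Mul(Pow(Add(-3, 10), -1), 2), -59)) = Mul(-63, Add(Mul(Pow(7, -1), 2), -59)) = Mul(-63, Add(Mul(Rational(1, 7), 2), -59)) = Mul(-63, Add(Rational(2, 7), -59)) = Mul(-63, Rational(-411, 7)) = 3699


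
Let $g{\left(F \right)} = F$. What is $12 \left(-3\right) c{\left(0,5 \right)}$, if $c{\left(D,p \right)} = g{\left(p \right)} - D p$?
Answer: $-180$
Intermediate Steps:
$c{\left(D,p \right)} = p - D p$
$12 \left(-3\right) c{\left(0,5 \right)} = 12 \left(-3\right) 5 \left(1 - 0\right) = - 36 \cdot 5 \left(1 + 0\right) = - 36 \cdot 5 \cdot 1 = \left(-36\right) 5 = -180$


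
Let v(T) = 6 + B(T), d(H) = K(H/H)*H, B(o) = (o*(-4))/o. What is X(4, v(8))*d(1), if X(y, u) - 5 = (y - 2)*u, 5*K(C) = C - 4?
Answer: -27/5 ≈ -5.4000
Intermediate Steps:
K(C) = -⅘ + C/5 (K(C) = (C - 4)/5 = (-4 + C)/5 = -⅘ + C/5)
B(o) = -4 (B(o) = (-4*o)/o = -4)
d(H) = -3*H/5 (d(H) = (-⅘ + (H/H)/5)*H = (-⅘ + (⅕)*1)*H = (-⅘ + ⅕)*H = -3*H/5)
v(T) = 2 (v(T) = 6 - 4 = 2)
X(y, u) = 5 + u*(-2 + y) (X(y, u) = 5 + (y - 2)*u = 5 + (-2 + y)*u = 5 + u*(-2 + y))
X(4, v(8))*d(1) = (5 - 2*2 + 2*4)*(-⅗*1) = (5 - 4 + 8)*(-⅗) = 9*(-⅗) = -27/5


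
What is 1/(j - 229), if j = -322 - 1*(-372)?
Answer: -1/179 ≈ -0.0055866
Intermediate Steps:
j = 50 (j = -322 + 372 = 50)
1/(j - 229) = 1/(50 - 229) = 1/(-179) = -1/179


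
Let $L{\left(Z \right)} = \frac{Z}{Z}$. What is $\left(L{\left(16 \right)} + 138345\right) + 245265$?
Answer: $383611$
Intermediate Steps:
$L{\left(Z \right)} = 1$
$\left(L{\left(16 \right)} + 138345\right) + 245265 = \left(1 + 138345\right) + 245265 = 138346 + 245265 = 383611$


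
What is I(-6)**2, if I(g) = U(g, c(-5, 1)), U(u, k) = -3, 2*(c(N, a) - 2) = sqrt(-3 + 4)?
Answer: 9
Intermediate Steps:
c(N, a) = 5/2 (c(N, a) = 2 + sqrt(-3 + 4)/2 = 2 + sqrt(1)/2 = 2 + (1/2)*1 = 2 + 1/2 = 5/2)
I(g) = -3
I(-6)**2 = (-3)**2 = 9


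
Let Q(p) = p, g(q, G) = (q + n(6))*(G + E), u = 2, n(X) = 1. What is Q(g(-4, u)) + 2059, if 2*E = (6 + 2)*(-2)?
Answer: 2077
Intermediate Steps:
E = -8 (E = ((6 + 2)*(-2))/2 = (8*(-2))/2 = (½)*(-16) = -8)
g(q, G) = (1 + q)*(-8 + G) (g(q, G) = (q + 1)*(G - 8) = (1 + q)*(-8 + G))
Q(g(-4, u)) + 2059 = (-8 + 2 - 8*(-4) + 2*(-4)) + 2059 = (-8 + 2 + 32 - 8) + 2059 = 18 + 2059 = 2077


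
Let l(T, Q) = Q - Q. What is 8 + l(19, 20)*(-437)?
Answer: 8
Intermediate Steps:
l(T, Q) = 0
8 + l(19, 20)*(-437) = 8 + 0*(-437) = 8 + 0 = 8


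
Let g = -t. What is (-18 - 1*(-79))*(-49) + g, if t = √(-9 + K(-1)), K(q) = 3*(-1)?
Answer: -2989 - 2*I*√3 ≈ -2989.0 - 3.4641*I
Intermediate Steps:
K(q) = -3
t = 2*I*√3 (t = √(-9 - 3) = √(-12) = 2*I*√3 ≈ 3.4641*I)
g = -2*I*√3 ≈ -3.4641*I
(-18 - 1*(-79))*(-49) + g = (-18 - 1*(-79))*(-49) - 2*I*√3 = (-18 + 79)*(-49) - 2*I*√3 = 61*(-49) - 2*I*√3 = -2989 - 2*I*√3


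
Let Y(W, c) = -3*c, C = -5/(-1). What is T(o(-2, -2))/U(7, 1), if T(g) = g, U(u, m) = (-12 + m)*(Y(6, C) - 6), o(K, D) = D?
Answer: -2/231 ≈ -0.0086580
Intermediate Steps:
C = 5 (C = -5*(-1) = 5)
U(u, m) = 252 - 21*m (U(u, m) = (-12 + m)*(-3*5 - 6) = (-12 + m)*(-15 - 6) = (-12 + m)*(-21) = 252 - 21*m)
T(o(-2, -2))/U(7, 1) = -2/(252 - 21*1) = -2/(252 - 21) = -2/231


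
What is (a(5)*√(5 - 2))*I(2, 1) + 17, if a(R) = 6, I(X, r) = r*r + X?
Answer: 17 + 18*√3 ≈ 48.177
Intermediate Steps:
I(X, r) = X + r² (I(X, r) = r² + X = X + r²)
(a(5)*√(5 - 2))*I(2, 1) + 17 = (6*√(5 - 2))*(2 + 1²) + 17 = (6*√3)*(2 + 1) + 17 = (6*√3)*3 + 17 = 18*√3 + 17 = 17 + 18*√3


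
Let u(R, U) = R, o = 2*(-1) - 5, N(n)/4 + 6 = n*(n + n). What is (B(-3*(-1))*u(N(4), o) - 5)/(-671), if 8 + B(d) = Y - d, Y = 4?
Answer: 733/671 ≈ 1.0924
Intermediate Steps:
N(n) = -24 + 8*n² (N(n) = -24 + 4*(n*(n + n)) = -24 + 4*(n*(2*n)) = -24 + 4*(2*n²) = -24 + 8*n²)
o = -7 (o = -2 - 5 = -7)
B(d) = -4 - d (B(d) = -8 + (4 - d) = -4 - d)
(B(-3*(-1))*u(N(4), o) - 5)/(-671) = ((-4 - (-3)*(-1))*(-24 + 8*4²) - 5)/(-671) = ((-4 - 1*3)*(-24 + 8*16) - 5)*(-1/671) = ((-4 - 3)*(-24 + 128) - 5)*(-1/671) = (-7*104 - 5)*(-1/671) = (-728 - 5)*(-1/671) = -733*(-1/671) = 733/671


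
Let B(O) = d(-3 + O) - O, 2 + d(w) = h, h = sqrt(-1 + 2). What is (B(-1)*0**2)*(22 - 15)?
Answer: 0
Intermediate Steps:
h = 1 (h = sqrt(1) = 1)
d(w) = -1 (d(w) = -2 + 1 = -1)
B(O) = -1 - O
(B(-1)*0**2)*(22 - 15) = ((-1 - 1*(-1))*0**2)*(22 - 15) = ((-1 + 1)*0)*7 = (0*0)*7 = 0*7 = 0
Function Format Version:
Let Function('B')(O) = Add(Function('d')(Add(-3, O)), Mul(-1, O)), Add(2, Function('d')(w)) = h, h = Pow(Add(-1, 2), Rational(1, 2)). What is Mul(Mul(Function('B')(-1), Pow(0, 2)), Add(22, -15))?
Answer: 0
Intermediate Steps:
h = 1 (h = Pow(1, Rational(1, 2)) = 1)
Function('d')(w) = -1 (Function('d')(w) = Add(-2, 1) = -1)
Function('B')(O) = Add(-1, Mul(-1, O))
Mul(Mul(Function('B')(-1), Pow(0, 2)), Add(22, -15)) = Mul(Mul(Add(-1, Mul(-1, -1)), Pow(0, 2)), Add(22, -15)) = Mul(Mul(Add(-1, 1), 0), 7) = Mul(Mul(0, 0), 7) = Mul(0, 7) = 0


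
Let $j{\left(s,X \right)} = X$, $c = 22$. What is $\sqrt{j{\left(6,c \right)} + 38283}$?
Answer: $\sqrt{38305} \approx 195.72$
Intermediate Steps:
$\sqrt{j{\left(6,c \right)} + 38283} = \sqrt{22 + 38283} = \sqrt{38305}$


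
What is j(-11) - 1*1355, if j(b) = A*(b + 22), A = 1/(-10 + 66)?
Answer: -75869/56 ≈ -1354.8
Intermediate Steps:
A = 1/56 ≈ 0.017857
j(b) = 11/28 + b/56 (j(b) = (b + 22)/56 = (22 + b)/56 = 11/28 + b/56)
j(-11) - 1*1355 = (11/28 + (1/56)*(-11)) - 1*1355 = (11/28 - 11/56) - 1355 = 11/56 - 1355 = -75869/56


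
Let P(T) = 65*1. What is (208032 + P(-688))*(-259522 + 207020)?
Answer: -10925508694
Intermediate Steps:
P(T) = 65
(208032 + P(-688))*(-259522 + 207020) = (208032 + 65)*(-259522 + 207020) = 208097*(-52502) = -10925508694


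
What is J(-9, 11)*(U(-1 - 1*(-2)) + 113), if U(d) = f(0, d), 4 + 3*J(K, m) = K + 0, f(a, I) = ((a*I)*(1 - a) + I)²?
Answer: -494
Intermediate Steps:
f(a, I) = (I + I*a*(1 - a))² (f(a, I) = ((I*a)*(1 - a) + I)² = (I*a*(1 - a) + I)² = (I + I*a*(1 - a))²)
J(K, m) = -4/3 + K/3 (J(K, m) = -4/3 + (K + 0)/3 = -4/3 + K/3)
U(d) = d² (U(d) = d²*(1 + 0 - 1*0²)² = d²*(1 + 0 - 1*0)² = d²*(1 + 0 + 0)² = d²*1² = d²*1 = d²)
J(-9, 11)*(U(-1 - 1*(-2)) + 113) = (-4/3 + (⅓)*(-9))*((-1 - 1*(-2))² + 113) = (-4/3 - 3)*((-1 + 2)² + 113) = -13*(1² + 113)/3 = -13*(1 + 113)/3 = -13/3*114 = -494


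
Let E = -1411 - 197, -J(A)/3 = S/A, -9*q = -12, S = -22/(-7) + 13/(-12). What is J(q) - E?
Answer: 179577/112 ≈ 1603.4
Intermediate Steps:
S = 173/84 (S = -22*(-⅐) + 13*(-1/12) = 22/7 - 13/12 = 173/84 ≈ 2.0595)
q = 4/3 (q = -⅑*(-12) = 4/3 ≈ 1.3333)
J(A) = -173/(28*A)
E = -1608
J(q) - E = -173/(28*4/3) - 1*(-1608) = -173/28*¾ + 1608 = -519/112 + 1608 = 179577/112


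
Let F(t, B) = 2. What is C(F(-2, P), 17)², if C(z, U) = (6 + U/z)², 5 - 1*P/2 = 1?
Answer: 707281/16 ≈ 44205.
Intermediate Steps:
P = 8 (P = 10 - 2*1 = 10 - 2 = 8)
C(F(-2, P), 17)² = ((17 + 6*2)²/2²)² = ((17 + 12)²/4)² = ((¼)*29²)² = ((¼)*841)² = (841/4)² = 707281/16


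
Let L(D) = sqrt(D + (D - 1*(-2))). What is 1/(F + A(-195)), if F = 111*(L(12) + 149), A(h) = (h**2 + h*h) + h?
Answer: 5133/474240605 - 37*sqrt(26)/2845443630 ≈ 1.0757e-5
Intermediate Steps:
L(D) = sqrt(2 + 2*D) (L(D) = sqrt(D + (D + 2)) = sqrt(D + (2 + D)) = sqrt(2 + 2*D))
A(h) = h + 2*h**2 (A(h) = (h**2 + h**2) + h = 2*h**2 + h = h + 2*h**2)
F = 16539 + 111*sqrt(26) (F = 111*(sqrt(2 + 2*12) + 149) = 111*(sqrt(2 + 24) + 149) = 111*(sqrt(26) + 149) = 111*(149 + sqrt(26)) = 16539 + 111*sqrt(26) ≈ 17105.)
1/(F + A(-195)) = 1/((16539 + 111*sqrt(26)) - 195*(1 + 2*(-195))) = 1/((16539 + 111*sqrt(26)) - 195*(1 - 390)) = 1/((16539 + 111*sqrt(26)) - 195*(-389)) = 1/((16539 + 111*sqrt(26)) + 75855) = 1/(92394 + 111*sqrt(26))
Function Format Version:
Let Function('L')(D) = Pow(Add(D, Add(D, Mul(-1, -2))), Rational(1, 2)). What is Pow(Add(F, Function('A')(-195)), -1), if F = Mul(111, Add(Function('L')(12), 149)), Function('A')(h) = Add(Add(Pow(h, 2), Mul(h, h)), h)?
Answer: Add(Rational(5133, 474240605), Mul(Rational(-37, 2845443630), Pow(26, Rational(1, 2)))) ≈ 1.0757e-5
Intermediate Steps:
Function('L')(D) = Pow(Add(2, Mul(2, D)), Rational(1, 2)) (Function('L')(D) = Pow(Add(D, Add(D, 2)), Rational(1, 2)) = Pow(Add(D, Add(2, D)), Rational(1, 2)) = Pow(Add(2, Mul(2, D)), Rational(1, 2)))
Function('A')(h) = Add(h, Mul(2, Pow(h, 2))) (Function('A')(h) = Add(Add(Pow(h, 2), Pow(h, 2)), h) = Add(Mul(2, Pow(h, 2)), h) = Add(h, Mul(2, Pow(h, 2))))
F = Add(16539, Mul(111, Pow(26, Rational(1, 2)))) (F = Mul(111, Add(Pow(Add(2, Mul(2, 12)), Rational(1, 2)), 149)) = Mul(111, Add(Pow(Add(2, 24), Rational(1, 2)), 149)) = Mul(111, Add(Pow(26, Rational(1, 2)), 149)) = Mul(111, Add(149, Pow(26, Rational(1, 2)))) = Add(16539, Mul(111, Pow(26, Rational(1, 2)))) ≈ 17105.)
Pow(Add(F, Function('A')(-195)), -1) = Pow(Add(Add(16539, Mul(111, Pow(26, Rational(1, 2)))), Mul(-195, Add(1, Mul(2, -195)))), -1) = Pow(Add(Add(16539, Mul(111, Pow(26, Rational(1, 2)))), Mul(-195, Add(1, -390))), -1) = Pow(Add(Add(16539, Mul(111, Pow(26, Rational(1, 2)))), Mul(-195, -389)), -1) = Pow(Add(Add(16539, Mul(111, Pow(26, Rational(1, 2)))), 75855), -1) = Pow(Add(92394, Mul(111, Pow(26, Rational(1, 2)))), -1)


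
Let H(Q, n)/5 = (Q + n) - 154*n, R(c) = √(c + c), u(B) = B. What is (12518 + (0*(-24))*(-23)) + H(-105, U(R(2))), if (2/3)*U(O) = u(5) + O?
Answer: 7921/2 ≈ 3960.5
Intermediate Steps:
R(c) = √2*√c (R(c) = √(2*c) = √2*√c)
U(O) = 15/2 + 3*O/2 (U(O) = 3*(5 + O)/2 = 15/2 + 3*O/2)
H(Q, n) = -765*n + 5*Q (H(Q, n) = 5*((Q + n) - 154*n) = 5*(Q - 153*n) = -765*n + 5*Q)
(12518 + (0*(-24))*(-23)) + H(-105, U(R(2))) = (12518 + (0*(-24))*(-23)) + (-765*(15/2 + 3*(√2*√2)/2) + 5*(-105)) = (12518 + 0*(-23)) + (-765*(15/2 + (3/2)*2) - 525) = (12518 + 0) + (-765*(15/2 + 3) - 525) = 12518 + (-765*21/2 - 525) = 12518 + (-16065/2 - 525) = 12518 - 17115/2 = 7921/2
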